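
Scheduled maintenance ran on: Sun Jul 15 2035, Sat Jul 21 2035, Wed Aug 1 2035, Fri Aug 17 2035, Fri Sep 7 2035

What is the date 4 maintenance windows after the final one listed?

Intervals are 6, 11, 16, 21 days — an arithmetic progression with common difference 5.
Next gap: 26 days. Fri Sep 7 2035 + 26 days = Wed Oct 3 2035.
Next gap: 31 days. Wed Oct 3 2035 + 31 days = Sat Nov 3 2035.
Next gap: 36 days. Sat Nov 3 2035 + 36 days = Sun Dec 9 2035.
Next gap: 41 days. Sun Dec 9 2035 + 41 days = Sat Jan 19 2036.

Sat Jan 19 2036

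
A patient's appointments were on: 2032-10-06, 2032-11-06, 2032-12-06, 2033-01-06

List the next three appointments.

The day-of-month is always 6 (31, 30, 31 days between events).
So this recurs on the 6th of each month.
Next: February 2033 → 2033-02-06.
March 2033: 2033-03-06.
Next: April 2033 → 2033-04-06.

2033-02-06, 2033-03-06, 2033-04-06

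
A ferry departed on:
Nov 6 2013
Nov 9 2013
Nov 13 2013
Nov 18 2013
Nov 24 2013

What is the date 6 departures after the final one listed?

Jan 20 2014

Gaps: 3, 4, 5, 6 days — each gap is 1 larger than the previous one.
Next gap: 7 days. Nov 24 2013 + 7 days = Dec 1 2013.
Next gap: 8 days. Dec 1 2013 + 8 days = Dec 9 2013.
Next gap: 9 days. Dec 9 2013 + 9 days = Dec 18 2013.
Next gap: 10 days. Dec 18 2013 + 10 days = Dec 28 2013.
Next gap: 11 days. Dec 28 2013 + 11 days = Jan 8 2014.
Next gap: 12 days. Jan 8 2014 + 12 days = Jan 20 2014.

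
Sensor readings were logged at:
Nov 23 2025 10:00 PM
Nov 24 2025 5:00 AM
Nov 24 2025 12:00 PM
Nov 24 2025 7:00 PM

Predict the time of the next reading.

Nov 25 2025 2:00 AM

The interval is a steady 7 hours (7, 7, 7).
Nov 24 2025 7:00 PM + 7 h = Nov 25 2025 2:00 AM.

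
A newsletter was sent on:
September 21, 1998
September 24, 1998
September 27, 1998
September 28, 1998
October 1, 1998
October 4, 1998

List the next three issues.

October 5, 1998; October 8, 1998; October 11, 1998

Gaps: 3, 3, 1, 3, 3 days — not constant, but cyclic with period 3.
The events fall on every Monday, Thursday and Sunday.
Next Monday: October 5, 1998.
The following Thursday is October 8, 1998.
The following Sunday is October 11, 1998.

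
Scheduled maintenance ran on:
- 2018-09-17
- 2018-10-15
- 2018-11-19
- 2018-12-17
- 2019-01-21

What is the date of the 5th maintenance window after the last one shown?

2019-06-17

These are Mondays at 28- or 35-day spacing (28, 35, 28, 35).
The pattern: 3rd Monday of the month.
3rd Monday of February 2019: 2019-02-18.
3rd Monday of March 2019: 2019-03-18.
3rd Monday of April 2019: 2019-04-15.
3rd Monday of May 2019: 2019-05-20.
3rd Monday of June 2019: 2019-06-17.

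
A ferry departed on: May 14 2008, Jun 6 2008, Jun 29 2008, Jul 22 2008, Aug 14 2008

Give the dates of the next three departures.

The spacing is 23, 23, 23, 23 days — always 23 days.
Aug 14 2008 + 23 days = Sep 6 2008.
Sep 6 2008 + 23 days = Sep 29 2008.
Sep 29 2008 + 23 days = Oct 22 2008.

Sep 6 2008, Sep 29 2008, Oct 22 2008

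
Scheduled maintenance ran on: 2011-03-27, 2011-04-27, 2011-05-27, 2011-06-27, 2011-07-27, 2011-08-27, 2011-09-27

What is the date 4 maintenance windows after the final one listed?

Each date is the 27th; the gaps (31, 30, 31, 30, 31, 31) track the month lengths.
The rule is the 27th of each month.
October 2011: 2011-10-27.
November 2011: 2011-11-27.
December 2011: 2011-12-27.
Next: January 2012 → 2012-01-27.

2012-01-27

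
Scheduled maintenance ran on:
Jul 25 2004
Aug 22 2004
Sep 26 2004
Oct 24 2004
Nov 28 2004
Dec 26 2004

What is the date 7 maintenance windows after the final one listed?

Jul 24 2005

Gaps: 28, 35, 28, 35, 28 days — a mix of 28 and 35. Every date is a Sunday.
Each is the 4th Sunday of its month.
January 2005 — 4th Sunday is Jan 23 2005.
4th Sunday of February 2005: Feb 27 2005.
March 2005 — 4th Sunday is Mar 27 2005.
4th Sunday of April 2005: Apr 24 2005.
May 2005 — 4th Sunday is May 22 2005.
4th Sunday of June 2005: Jun 26 2005.
July 2005 — 4th Sunday is Jul 24 2005.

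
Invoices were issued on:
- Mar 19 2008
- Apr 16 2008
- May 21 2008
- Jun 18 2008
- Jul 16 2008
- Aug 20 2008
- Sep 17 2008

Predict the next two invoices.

Oct 15 2008, Nov 19 2008

All dates are Wednesdays, 28, 35, 28, 28, 35, 28 days apart.
Specifically, the 3rd Wednesday of each month.
October 2008 — 3rd Wednesday is Oct 15 2008.
3rd Wednesday of November 2008: Nov 19 2008.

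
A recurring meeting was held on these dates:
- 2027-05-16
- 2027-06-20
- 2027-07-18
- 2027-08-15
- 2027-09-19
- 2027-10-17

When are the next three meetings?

2027-11-21, 2027-12-19, 2028-01-16

Gaps: 35, 28, 28, 35, 28 days — a mix of 28 and 35. Every date is a Sunday.
Each is the 3rd Sunday of its month.
3rd Sunday of November 2027: 2027-11-21.
3rd Sunday of December 2027: 2027-12-19.
3rd Sunday of January 2028: 2028-01-16.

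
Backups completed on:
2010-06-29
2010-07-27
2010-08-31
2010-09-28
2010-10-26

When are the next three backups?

2010-11-30, 2010-12-28, 2011-01-25

Every date is a Tuesday; gaps 28, 35, 28, 28 days.
Each is the last Tuesday of its month (at least one falls on the 29th or later, ruling out '4th Tuesday').
November 2010 ends with Tuesday 2010-11-30.
Last Tuesday of December 2010: 2010-12-28.
January 2011 ends with Tuesday 2011-01-25.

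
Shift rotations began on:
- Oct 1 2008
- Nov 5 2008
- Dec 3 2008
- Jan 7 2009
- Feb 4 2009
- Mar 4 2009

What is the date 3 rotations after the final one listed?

Jun 3 2009

All dates are Wednesdays, 35, 28, 35, 28, 28 days apart.
Specifically, the 1st Wednesday of each month.
1st Wednesday of April 2009: Apr 1 2009.
1st Wednesday of May 2009: May 6 2009.
1st Wednesday of June 2009: Jun 3 2009.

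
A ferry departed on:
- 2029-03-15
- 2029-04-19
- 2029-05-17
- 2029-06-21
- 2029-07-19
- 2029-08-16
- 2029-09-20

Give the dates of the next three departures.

2029-10-18, 2029-11-15, 2029-12-20

All dates are Thursdays, 35, 28, 35, 28, 28, 35 days apart.
Specifically, the 3rd Thursday of each month.
3rd Thursday of October 2029: 2029-10-18.
3rd Thursday of November 2029: 2029-11-15.
3rd Thursday of December 2029: 2029-12-20.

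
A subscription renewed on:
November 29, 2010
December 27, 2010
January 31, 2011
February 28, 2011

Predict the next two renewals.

March 28, 2011; April 25, 2011

Every date is a Monday; gaps 28, 35, 28 days.
Each is the last Monday of its month (at least one falls on the 29th or later, ruling out '4th Monday').
Last Monday of March 2011: March 28, 2011.
April 2011 ends with Monday April 25, 2011.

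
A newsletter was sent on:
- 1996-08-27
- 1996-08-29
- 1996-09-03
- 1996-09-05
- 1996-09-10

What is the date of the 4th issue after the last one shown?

1996-09-24

The gap pattern 2, 5, 2, 5 repeats every 2 events.
These are the Tuesdays and Thursdays of each week.
The following Thursday is 1996-09-12.
Next Tuesday: 1996-09-17.
The following Thursday is 1996-09-19.
Next Tuesday: 1996-09-24.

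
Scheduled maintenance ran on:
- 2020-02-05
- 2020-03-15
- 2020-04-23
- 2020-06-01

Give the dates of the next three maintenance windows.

2020-07-10, 2020-08-18, 2020-09-26

The spacing is 39, 39, 39 days — always 39 days.
2020-06-01 + 39 days = 2020-07-10.
2020-07-10 + 39 days = 2020-08-18.
2020-08-18 + 39 days = 2020-09-26.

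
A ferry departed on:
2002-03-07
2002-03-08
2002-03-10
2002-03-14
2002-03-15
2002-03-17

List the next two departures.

Every event lands on a Thursday or Friday or Sunday (gaps cycle 1, 2, 4, 1, 2).
So the schedule is: every Thursday, Friday and Sunday.
Next Thursday: 2002-03-21.
The following Friday is 2002-03-22.

2002-03-21, 2002-03-22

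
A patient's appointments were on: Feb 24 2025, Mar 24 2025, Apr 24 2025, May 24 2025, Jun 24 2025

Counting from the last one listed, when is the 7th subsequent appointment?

Jan 24 2026

Each date is the 24th; the gaps (28, 31, 30, 31) track the month lengths.
The rule is the 24th of each month.
Next: July 2025 → Jul 24 2025.
August 2025: Aug 24 2025.
Next: September 2025 → Sep 24 2025.
Next: October 2025 → Oct 24 2025.
November 2025: Nov 24 2025.
December 2025: Dec 24 2025.
Next: January 2026 → Jan 24 2026.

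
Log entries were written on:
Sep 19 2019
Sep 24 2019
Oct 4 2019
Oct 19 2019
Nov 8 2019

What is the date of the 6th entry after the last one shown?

The spacing grows by 5 each time: 5, 10, 15, 20 days.
Next gap: 25 days. Nov 8 2019 + 25 days = Dec 3 2019.
Next gap: 30 days. Dec 3 2019 + 30 days = Jan 2 2020.
Next gap: 35 days. Jan 2 2020 + 35 days = Feb 6 2020.
Next gap: 40 days. Feb 6 2020 + 40 days = Mar 17 2020.
Next gap: 45 days. Mar 17 2020 + 45 days = May 1 2020.
Next gap: 50 days. May 1 2020 + 50 days = Jun 20 2020.

Jun 20 2020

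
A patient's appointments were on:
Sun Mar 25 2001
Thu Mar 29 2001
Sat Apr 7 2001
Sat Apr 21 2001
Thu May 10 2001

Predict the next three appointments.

Sun Jun 3 2001, Mon Jul 2 2001, Sun Aug 5 2001

Gaps: 4, 9, 14, 19 days — each gap is 5 larger than the previous one.
Next gap: 24 days. Thu May 10 2001 + 24 days = Sun Jun 3 2001.
Next gap: 29 days. Sun Jun 3 2001 + 29 days = Mon Jul 2 2001.
Next gap: 34 days. Mon Jul 2 2001 + 34 days = Sun Aug 5 2001.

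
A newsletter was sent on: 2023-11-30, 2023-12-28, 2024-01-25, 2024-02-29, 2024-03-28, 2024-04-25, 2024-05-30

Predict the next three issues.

2024-06-27, 2024-07-25, 2024-08-29

All Thursdays; the gaps (28, 28, 35, 28, 28, 35) vary with month length.
This is the last Thursday of each month.
June 2024 ends with Thursday 2024-06-27.
Last Thursday of July 2024: 2024-07-25.
August 2024 ends with Thursday 2024-08-29.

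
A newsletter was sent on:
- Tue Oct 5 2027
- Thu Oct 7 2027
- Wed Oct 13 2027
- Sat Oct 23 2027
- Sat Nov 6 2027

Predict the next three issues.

Wed Nov 24 2027, Thu Dec 16 2027, Tue Jan 11 2028

The spacing grows by 4 each time: 2, 6, 10, 14 days.
Next gap: 18 days. Sat Nov 6 2027 + 18 days = Wed Nov 24 2027.
Next gap: 22 days. Wed Nov 24 2027 + 22 days = Thu Dec 16 2027.
Next gap: 26 days. Thu Dec 16 2027 + 26 days = Tue Jan 11 2028.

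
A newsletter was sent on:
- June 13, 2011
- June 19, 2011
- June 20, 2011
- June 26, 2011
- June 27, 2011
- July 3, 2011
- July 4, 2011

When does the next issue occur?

July 10, 2011

Every event lands on a Monday or Sunday (gaps cycle 6, 1, 6, 1, 6, 1).
So the schedule is: every Monday and Sunday.
The following Sunday is July 10, 2011.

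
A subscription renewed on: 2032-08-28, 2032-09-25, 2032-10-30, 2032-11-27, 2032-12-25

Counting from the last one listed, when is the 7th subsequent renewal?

These are Saturdays with 28, 35, 28, 28-day gaps.
Each is the final Saturday of its month — 2032-10-30 is past the 28th, so '4th Saturday' doesn't fit.
Last Saturday of January 2033: 2033-01-29.
February 2033 ends with Saturday 2033-02-26.
March 2033 ends with Saturday 2033-03-26.
Last Saturday of April 2033: 2033-04-30.
Last Saturday of May 2033: 2033-05-28.
June 2033 ends with Saturday 2033-06-25.
Last Saturday of July 2033: 2033-07-30.

2033-07-30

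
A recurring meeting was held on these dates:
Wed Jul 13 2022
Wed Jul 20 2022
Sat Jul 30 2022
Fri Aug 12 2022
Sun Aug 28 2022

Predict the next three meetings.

The spacing grows by 3 each time: 7, 10, 13, 16 days.
Next gap: 19 days. Sun Aug 28 2022 + 19 days = Fri Sep 16 2022.
Next gap: 22 days. Fri Sep 16 2022 + 22 days = Sat Oct 8 2022.
Next gap: 25 days. Sat Oct 8 2022 + 25 days = Wed Nov 2 2022.

Fri Sep 16 2022, Sat Oct 8 2022, Wed Nov 2 2022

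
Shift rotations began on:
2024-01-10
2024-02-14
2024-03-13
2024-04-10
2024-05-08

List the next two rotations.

Gaps: 35, 28, 28, 28 days — a mix of 28 and 35. Every date is a Wednesday.
Each is the 2nd Wednesday of its month.
June 2024 — 2nd Wednesday is 2024-06-12.
July 2024 — 2nd Wednesday is 2024-07-10.

2024-06-12, 2024-07-10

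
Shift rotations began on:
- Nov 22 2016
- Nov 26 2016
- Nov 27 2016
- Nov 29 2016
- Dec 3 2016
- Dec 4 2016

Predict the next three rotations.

Every event lands on a Tuesday or Saturday or Sunday (gaps cycle 4, 1, 2, 4, 1).
So the schedule is: every Tuesday, Saturday and Sunday.
Next Tuesday: Dec 6 2016.
The following Saturday is Dec 10 2016.
The following Sunday is Dec 11 2016.

Dec 6 2016, Dec 10 2016, Dec 11 2016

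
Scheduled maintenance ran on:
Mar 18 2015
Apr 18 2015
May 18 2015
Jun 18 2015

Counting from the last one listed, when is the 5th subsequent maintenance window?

The day-of-month is always 18 (31, 30, 31 days between events).
So this recurs on the 18th of each month.
Next: July 2015 → Jul 18 2015.
August 2015: Aug 18 2015.
September 2015: Sep 18 2015.
October 2015: Oct 18 2015.
November 2015: Nov 18 2015.

Nov 18 2015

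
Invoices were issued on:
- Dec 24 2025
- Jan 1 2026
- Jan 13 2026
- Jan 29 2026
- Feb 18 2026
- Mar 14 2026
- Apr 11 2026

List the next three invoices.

May 13 2026, Jun 18 2026, Jul 28 2026

Gaps: 8, 12, 16, 20, 24, 28 days — each gap is 4 larger than the previous one.
Next gap: 32 days. Apr 11 2026 + 32 days = May 13 2026.
Next gap: 36 days. May 13 2026 + 36 days = Jun 18 2026.
Next gap: 40 days. Jun 18 2026 + 40 days = Jul 28 2026.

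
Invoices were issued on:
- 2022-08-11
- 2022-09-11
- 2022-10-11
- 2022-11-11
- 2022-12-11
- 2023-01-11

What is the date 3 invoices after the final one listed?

Gaps: 31, 30, 31, 30, 31 days — not constant. Every event is on the 11th of the month.
Pattern: the 11th of each month.
February 2023: 2023-02-11.
March 2023: 2023-03-11.
Next: April 2023 → 2023-04-11.

2023-04-11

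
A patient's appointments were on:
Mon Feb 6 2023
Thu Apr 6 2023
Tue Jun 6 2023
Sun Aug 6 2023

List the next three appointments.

The day-of-month is always 6 (59, 61, 61 days between events).
So this recurs on the 6th of every 2 months.
Next: October 2023 → Fri Oct 6 2023.
Next: December 2023 → Wed Dec 6 2023.
Next: February 2024 → Tue Feb 6 2024.

Fri Oct 6 2023, Wed Dec 6 2023, Tue Feb 6 2024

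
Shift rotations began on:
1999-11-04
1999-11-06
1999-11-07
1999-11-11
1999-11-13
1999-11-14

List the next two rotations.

1999-11-18, 1999-11-20

Every event lands on a Thursday or Saturday or Sunday (gaps cycle 2, 1, 4, 2, 1).
So the schedule is: every Thursday, Saturday and Sunday.
The following Thursday is 1999-11-18.
Next Saturday: 1999-11-20.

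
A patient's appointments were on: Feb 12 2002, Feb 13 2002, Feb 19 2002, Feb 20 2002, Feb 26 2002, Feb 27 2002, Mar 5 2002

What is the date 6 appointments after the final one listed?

Mar 26 2002

Gaps: 1, 6, 1, 6, 1, 6 days — not constant, but cyclic with period 2.
The events fall on every Tuesday and Wednesday.
Next Wednesday: Mar 6 2002.
Next Tuesday: Mar 12 2002.
The following Wednesday is Mar 13 2002.
Next Tuesday: Mar 19 2002.
Next Wednesday: Mar 20 2002.
Next Tuesday: Mar 26 2002.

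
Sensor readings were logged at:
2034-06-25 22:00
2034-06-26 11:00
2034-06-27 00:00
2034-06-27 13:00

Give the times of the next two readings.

The interval is a steady 13 hours (13, 13, 13).
2034-06-27 13:00 + 13 h = 2034-06-28 02:00.
2034-06-28 02:00 + 13 h = 2034-06-28 15:00.

2034-06-28 02:00, 2034-06-28 15:00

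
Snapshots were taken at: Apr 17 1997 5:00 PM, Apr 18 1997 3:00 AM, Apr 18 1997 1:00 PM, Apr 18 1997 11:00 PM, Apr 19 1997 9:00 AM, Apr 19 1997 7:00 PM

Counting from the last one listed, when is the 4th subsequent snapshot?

Spacing: 10, 10, 10, 10, 10 h — constant 10 h.
Apr 19 1997 7:00 PM + 10 h = Apr 20 1997 5:00 AM.
Apr 20 1997 5:00 AM + 10 h = Apr 20 1997 3:00 PM.
Apr 20 1997 3:00 PM + 10 h = Apr 21 1997 1:00 AM.
Apr 21 1997 1:00 AM + 10 h = Apr 21 1997 11:00 AM.

Apr 21 1997 11:00 AM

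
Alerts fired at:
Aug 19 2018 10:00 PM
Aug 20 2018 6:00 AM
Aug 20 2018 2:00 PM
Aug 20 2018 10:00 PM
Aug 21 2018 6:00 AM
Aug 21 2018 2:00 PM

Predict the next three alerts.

Spacing: 8, 8, 8, 8, 8 h — constant 8 h.
Aug 21 2018 2:00 PM + 8 h = Aug 21 2018 10:00 PM.
Aug 21 2018 10:00 PM + 8 h = Aug 22 2018 6:00 AM.
Aug 22 2018 6:00 AM + 8 h = Aug 22 2018 2:00 PM.

Aug 21 2018 10:00 PM, Aug 22 2018 6:00 AM, Aug 22 2018 2:00 PM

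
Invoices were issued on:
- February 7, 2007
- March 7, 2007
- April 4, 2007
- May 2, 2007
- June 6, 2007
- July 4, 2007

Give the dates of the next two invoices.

These are Wednesdays at 28- or 35-day spacing (28, 28, 28, 35, 28).
The pattern: 1st Wednesday of the month.
1st Wednesday of August 2007: August 1, 2007.
September 2007 — 1st Wednesday is September 5, 2007.

August 1, 2007; September 5, 2007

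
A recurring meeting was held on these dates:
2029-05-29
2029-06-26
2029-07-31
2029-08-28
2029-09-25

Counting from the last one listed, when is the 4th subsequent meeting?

2030-01-29

These are Tuesdays with 28, 35, 28, 28-day gaps.
Each is the final Tuesday of its month — 2029-05-29 is past the 28th, so '4th Tuesday' doesn't fit.
Last Tuesday of October 2029: 2029-10-30.
November 2029 ends with Tuesday 2029-11-27.
December 2029 ends with Tuesday 2029-12-25.
Last Tuesday of January 2030: 2030-01-29.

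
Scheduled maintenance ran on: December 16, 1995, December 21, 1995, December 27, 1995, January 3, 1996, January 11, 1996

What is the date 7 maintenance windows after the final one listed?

April 4, 1996

Intervals are 5, 6, 7, 8 days — an arithmetic progression with common difference 1.
Next gap: 9 days. January 11, 1996 + 9 days = January 20, 1996.
Next gap: 10 days. January 20, 1996 + 10 days = January 30, 1996.
Next gap: 11 days. January 30, 1996 + 11 days = February 10, 1996.
Next gap: 12 days. February 10, 1996 + 12 days = February 22, 1996.
Next gap: 13 days. February 22, 1996 + 13 days = March 6, 1996.
Next gap: 14 days. March 6, 1996 + 14 days = March 20, 1996.
Next gap: 15 days. March 20, 1996 + 15 days = April 4, 1996.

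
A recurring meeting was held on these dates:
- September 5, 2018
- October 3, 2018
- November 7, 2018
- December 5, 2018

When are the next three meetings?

January 2, 2019; February 6, 2019; March 6, 2019

Gaps: 28, 35, 28 days — a mix of 28 and 35. Every date is a Wednesday.
Each is the 1st Wednesday of its month.
January 2019 — 1st Wednesday is January 2, 2019.
February 2019 — 1st Wednesday is February 6, 2019.
March 2019 — 1st Wednesday is March 6, 2019.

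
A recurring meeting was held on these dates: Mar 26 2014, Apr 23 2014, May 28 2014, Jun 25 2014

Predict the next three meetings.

Jul 23 2014, Aug 27 2014, Sep 24 2014

These are Wednesdays at 28- or 35-day spacing (28, 35, 28).
The pattern: 4th Wednesday of the month.
4th Wednesday of July 2014: Jul 23 2014.
4th Wednesday of August 2014: Aug 27 2014.
September 2014 — 4th Wednesday is Sep 24 2014.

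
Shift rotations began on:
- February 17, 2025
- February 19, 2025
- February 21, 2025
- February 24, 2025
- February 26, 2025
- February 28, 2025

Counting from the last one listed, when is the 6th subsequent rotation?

March 14, 2025

Every event lands on a Monday or Wednesday or Friday (gaps cycle 2, 2, 3, 2, 2).
So the schedule is: every Monday, Wednesday and Friday.
Next Monday: March 3, 2025.
The following Wednesday is March 5, 2025.
The following Friday is March 7, 2025.
The following Monday is March 10, 2025.
Next Wednesday: March 12, 2025.
The following Friday is March 14, 2025.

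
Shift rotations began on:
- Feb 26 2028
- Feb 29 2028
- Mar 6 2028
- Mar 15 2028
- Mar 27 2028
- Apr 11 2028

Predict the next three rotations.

Apr 29 2028, May 20 2028, Jun 13 2028

The spacing grows by 3 each time: 3, 6, 9, 12, 15 days.
Next gap: 18 days. Apr 11 2028 + 18 days = Apr 29 2028.
Next gap: 21 days. Apr 29 2028 + 21 days = May 20 2028.
Next gap: 24 days. May 20 2028 + 24 days = Jun 13 2028.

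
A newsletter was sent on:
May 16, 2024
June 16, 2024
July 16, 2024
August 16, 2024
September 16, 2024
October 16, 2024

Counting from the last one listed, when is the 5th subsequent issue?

March 16, 2025

Gaps: 31, 30, 31, 31, 30 days — not constant. Every event is on the 16th of the month.
Pattern: the 16th of each month.
November 2024: November 16, 2024.
Next: December 2024 → December 16, 2024.
Next: January 2025 → January 16, 2025.
Next: February 2025 → February 16, 2025.
Next: March 2025 → March 16, 2025.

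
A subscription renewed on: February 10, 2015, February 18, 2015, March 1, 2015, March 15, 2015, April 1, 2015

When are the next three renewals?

April 21, 2015; May 14, 2015; June 9, 2015

Gaps: 8, 11, 14, 17 days — each gap is 3 larger than the previous one.
Next gap: 20 days. April 1, 2015 + 20 days = April 21, 2015.
Next gap: 23 days. April 21, 2015 + 23 days = May 14, 2015.
Next gap: 26 days. May 14, 2015 + 26 days = June 9, 2015.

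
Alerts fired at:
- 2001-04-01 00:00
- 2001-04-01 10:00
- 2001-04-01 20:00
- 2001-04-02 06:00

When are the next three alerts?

2001-04-02 16:00, 2001-04-03 02:00, 2001-04-03 12:00

The interval is a steady 10 hours (10, 10, 10).
2001-04-02 06:00 + 10 h = 2001-04-02 16:00.
2001-04-02 16:00 + 10 h = 2001-04-03 02:00.
2001-04-03 02:00 + 10 h = 2001-04-03 12:00.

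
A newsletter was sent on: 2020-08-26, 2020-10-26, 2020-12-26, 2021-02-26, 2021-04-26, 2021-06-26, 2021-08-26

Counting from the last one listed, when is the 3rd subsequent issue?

Gaps: 61, 61, 62, 59, 61, 61 days — not constant. Every event is on the 26th of the month.
Pattern: the 26th of every 2 months.
October 2021: 2021-10-26.
December 2021: 2021-12-26.
Next: February 2022 → 2022-02-26.

2022-02-26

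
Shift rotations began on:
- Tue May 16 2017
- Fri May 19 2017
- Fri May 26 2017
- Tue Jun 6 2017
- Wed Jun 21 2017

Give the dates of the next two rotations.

Intervals are 3, 7, 11, 15 days — an arithmetic progression with common difference 4.
Next gap: 19 days. Wed Jun 21 2017 + 19 days = Mon Jul 10 2017.
Next gap: 23 days. Mon Jul 10 2017 + 23 days = Wed Aug 2 2017.

Mon Jul 10 2017, Wed Aug 2 2017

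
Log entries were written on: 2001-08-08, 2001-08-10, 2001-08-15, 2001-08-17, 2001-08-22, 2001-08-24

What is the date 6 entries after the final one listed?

Gaps: 2, 5, 2, 5, 2 days — not constant, but cyclic with period 2.
The events fall on every Wednesday and Friday.
Next Wednesday: 2001-08-29.
Next Friday: 2001-08-31.
The following Wednesday is 2001-09-05.
Next Friday: 2001-09-07.
Next Wednesday: 2001-09-12.
The following Friday is 2001-09-14.

2001-09-14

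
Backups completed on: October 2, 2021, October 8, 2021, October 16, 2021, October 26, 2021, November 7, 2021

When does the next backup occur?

November 21, 2021

Gaps: 6, 8, 10, 12 days — each gap is 2 larger than the previous one.
Next gap: 14 days. November 7, 2021 + 14 days = November 21, 2021.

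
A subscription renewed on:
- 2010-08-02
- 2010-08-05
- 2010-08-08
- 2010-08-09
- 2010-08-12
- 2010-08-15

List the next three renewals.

2010-08-16, 2010-08-19, 2010-08-22

Every event lands on a Monday or Thursday or Sunday (gaps cycle 3, 3, 1, 3, 3).
So the schedule is: every Monday, Thursday and Sunday.
The following Monday is 2010-08-16.
Next Thursday: 2010-08-19.
Next Sunday: 2010-08-22.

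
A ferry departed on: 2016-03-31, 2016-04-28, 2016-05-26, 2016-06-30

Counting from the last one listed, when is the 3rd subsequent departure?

2016-09-29

All Thursdays; the gaps (28, 28, 35) vary with month length.
This is the last Thursday of each month.
Last Thursday of July 2016: 2016-07-28.
Last Thursday of August 2016: 2016-08-25.
September 2016 ends with Thursday 2016-09-29.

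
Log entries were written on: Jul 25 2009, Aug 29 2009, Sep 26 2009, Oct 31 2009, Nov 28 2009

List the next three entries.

Every date is a Saturday; gaps 35, 28, 35, 28 days.
Each is the last Saturday of its month (at least one falls on the 29th or later, ruling out '4th Saturday').
December 2009 ends with Saturday Dec 26 2009.
Last Saturday of January 2010: Jan 30 2010.
Last Saturday of February 2010: Feb 27 2010.

Dec 26 2009, Jan 30 2010, Feb 27 2010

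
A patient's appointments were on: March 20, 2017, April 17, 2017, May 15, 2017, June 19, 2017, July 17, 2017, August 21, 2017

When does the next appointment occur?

September 18, 2017

Gaps: 28, 28, 35, 28, 35 days — a mix of 28 and 35. Every date is a Monday.
Each is the 3rd Monday of its month.
September 2017 — 3rd Monday is September 18, 2017.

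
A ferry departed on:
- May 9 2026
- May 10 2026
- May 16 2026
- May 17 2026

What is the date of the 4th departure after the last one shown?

May 31 2026

Every event lands on a Saturday or Sunday (gaps cycle 1, 6, 1).
So the schedule is: every Saturday and Sunday.
Next Saturday: May 23 2026.
The following Sunday is May 24 2026.
The following Saturday is May 30 2026.
Next Sunday: May 31 2026.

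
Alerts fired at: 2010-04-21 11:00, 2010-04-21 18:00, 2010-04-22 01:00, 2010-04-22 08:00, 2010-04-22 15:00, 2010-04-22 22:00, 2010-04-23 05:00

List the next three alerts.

The interval is a steady 7 hours (7, 7, 7, 7, 7, 7).
2010-04-23 05:00 + 7 h = 2010-04-23 12:00.
2010-04-23 12:00 + 7 h = 2010-04-23 19:00.
2010-04-23 19:00 + 7 h = 2010-04-24 02:00.

2010-04-23 12:00, 2010-04-23 19:00, 2010-04-24 02:00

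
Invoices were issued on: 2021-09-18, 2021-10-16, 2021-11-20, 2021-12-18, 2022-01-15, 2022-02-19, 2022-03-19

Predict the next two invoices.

2022-04-16, 2022-05-21

Gaps: 28, 35, 28, 28, 35, 28 days — a mix of 28 and 35. Every date is a Saturday.
Each is the 3rd Saturday of its month.
April 2022 — 3rd Saturday is 2022-04-16.
3rd Saturday of May 2022: 2022-05-21.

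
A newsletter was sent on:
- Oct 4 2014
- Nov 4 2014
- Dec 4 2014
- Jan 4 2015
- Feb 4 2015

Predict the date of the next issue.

Mar 4 2015

The day-of-month is always 4 (31, 30, 31, 31 days between events).
So this recurs on the 4th of each month.
March 2015: Mar 4 2015.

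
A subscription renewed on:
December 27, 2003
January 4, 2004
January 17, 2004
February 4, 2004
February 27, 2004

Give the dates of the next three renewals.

March 26, 2004; April 28, 2004; June 5, 2004

Intervals are 8, 13, 18, 23 days — an arithmetic progression with common difference 5.
Next gap: 28 days. February 27, 2004 + 28 days = March 26, 2004.
Next gap: 33 days. March 26, 2004 + 33 days = April 28, 2004.
Next gap: 38 days. April 28, 2004 + 38 days = June 5, 2004.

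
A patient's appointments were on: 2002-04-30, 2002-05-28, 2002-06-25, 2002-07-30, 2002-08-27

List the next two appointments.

2002-09-24, 2002-10-29

These are Tuesdays with 28, 28, 35, 28-day gaps.
Each is the final Tuesday of its month — 2002-04-30 is past the 28th, so '4th Tuesday' doesn't fit.
Last Tuesday of September 2002: 2002-09-24.
Last Tuesday of October 2002: 2002-10-29.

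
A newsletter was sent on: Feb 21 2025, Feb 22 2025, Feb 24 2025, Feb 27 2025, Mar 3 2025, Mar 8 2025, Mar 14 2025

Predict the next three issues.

Intervals are 1, 2, 3, 4, 5, 6 days — an arithmetic progression with common difference 1.
Next gap: 7 days. Mar 14 2025 + 7 days = Mar 21 2025.
Next gap: 8 days. Mar 21 2025 + 8 days = Mar 29 2025.
Next gap: 9 days. Mar 29 2025 + 9 days = Apr 7 2025.

Mar 21 2025, Mar 29 2025, Apr 7 2025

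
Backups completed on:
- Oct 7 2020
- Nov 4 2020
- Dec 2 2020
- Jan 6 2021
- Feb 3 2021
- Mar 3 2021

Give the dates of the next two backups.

These are Wednesdays at 28- or 35-day spacing (28, 28, 35, 28, 28).
The pattern: 1st Wednesday of the month.
April 2021 — 1st Wednesday is Apr 7 2021.
May 2021 — 1st Wednesday is May 5 2021.

Apr 7 2021, May 5 2021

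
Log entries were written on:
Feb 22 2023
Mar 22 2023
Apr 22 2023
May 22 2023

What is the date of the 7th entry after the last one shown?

Dec 22 2023

Gaps: 28, 31, 30 days — not constant. Every event is on the 22nd of the month.
Pattern: the 22nd of each month.
June 2023: Jun 22 2023.
Next: July 2023 → Jul 22 2023.
August 2023: Aug 22 2023.
Next: September 2023 → Sep 22 2023.
October 2023: Oct 22 2023.
November 2023: Nov 22 2023.
Next: December 2023 → Dec 22 2023.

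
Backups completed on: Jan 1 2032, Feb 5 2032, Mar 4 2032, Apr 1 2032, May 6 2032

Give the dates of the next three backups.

All dates are Thursdays, 35, 28, 28, 35 days apart.
Specifically, the 1st Thursday of each month.
June 2032 — 1st Thursday is Jun 3 2032.
1st Thursday of July 2032: Jul 1 2032.
1st Thursday of August 2032: Aug 5 2032.

Jun 3 2032, Jul 1 2032, Aug 5 2032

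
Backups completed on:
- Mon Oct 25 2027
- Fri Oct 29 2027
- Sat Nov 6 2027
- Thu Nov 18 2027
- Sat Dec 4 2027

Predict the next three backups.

Fri Dec 24 2027, Mon Jan 17 2028, Mon Feb 14 2028

Gaps: 4, 8, 12, 16 days — each gap is 4 larger than the previous one.
Next gap: 20 days. Sat Dec 4 2027 + 20 days = Fri Dec 24 2027.
Next gap: 24 days. Fri Dec 24 2027 + 24 days = Mon Jan 17 2028.
Next gap: 28 days. Mon Jan 17 2028 + 28 days = Mon Feb 14 2028.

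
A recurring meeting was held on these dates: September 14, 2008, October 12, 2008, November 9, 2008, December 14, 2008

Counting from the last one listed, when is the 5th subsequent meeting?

These are Sundays at 28- or 35-day spacing (28, 28, 35).
The pattern: 2nd Sunday of the month.
January 2009 — 2nd Sunday is January 11, 2009.
2nd Sunday of February 2009: February 8, 2009.
March 2009 — 2nd Sunday is March 8, 2009.
April 2009 — 2nd Sunday is April 12, 2009.
2nd Sunday of May 2009: May 10, 2009.

May 10, 2009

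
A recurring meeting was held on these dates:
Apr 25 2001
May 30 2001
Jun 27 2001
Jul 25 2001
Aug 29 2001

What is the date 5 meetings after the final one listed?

Jan 30 2002

Every date is a Wednesday; gaps 35, 28, 28, 35 days.
Each is the last Wednesday of its month (at least one falls on the 29th or later, ruling out '4th Wednesday').
September 2001 ends with Wednesday Sep 26 2001.
Last Wednesday of October 2001: Oct 31 2001.
Last Wednesday of November 2001: Nov 28 2001.
December 2001 ends with Wednesday Dec 26 2001.
January 2002 ends with Wednesday Jan 30 2002.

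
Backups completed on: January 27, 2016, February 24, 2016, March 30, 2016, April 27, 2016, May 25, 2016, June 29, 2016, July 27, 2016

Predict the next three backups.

August 31, 2016; September 28, 2016; October 26, 2016

Every date is a Wednesday; gaps 28, 35, 28, 28, 35, 28 days.
Each is the last Wednesday of its month (at least one falls on the 29th or later, ruling out '4th Wednesday').
Last Wednesday of August 2016: August 31, 2016.
Last Wednesday of September 2016: September 28, 2016.
October 2016 ends with Wednesday October 26, 2016.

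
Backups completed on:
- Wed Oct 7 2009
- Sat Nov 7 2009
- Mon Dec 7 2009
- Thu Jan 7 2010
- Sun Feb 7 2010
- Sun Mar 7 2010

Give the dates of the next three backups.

Wed Apr 7 2010, Fri May 7 2010, Mon Jun 7 2010

The day-of-month is always 7 (31, 30, 31, 31, 28 days between events).
So this recurs on the 7th of each month.
Next: April 2010 → Wed Apr 7 2010.
Next: May 2010 → Fri May 7 2010.
Next: June 2010 → Mon Jun 7 2010.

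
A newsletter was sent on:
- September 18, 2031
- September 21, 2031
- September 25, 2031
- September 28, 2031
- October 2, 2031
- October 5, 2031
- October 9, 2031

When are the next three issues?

October 12, 2031; October 16, 2031; October 19, 2031

The gap pattern 3, 4, 3, 4, 3, 4 repeats every 2 events.
These are the Thursdays and Sundays of each week.
Next Sunday: October 12, 2031.
The following Thursday is October 16, 2031.
The following Sunday is October 19, 2031.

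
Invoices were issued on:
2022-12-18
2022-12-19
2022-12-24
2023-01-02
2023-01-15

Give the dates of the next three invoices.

Gaps: 1, 5, 9, 13 days — each gap is 4 larger than the previous one.
Next gap: 17 days. 2023-01-15 + 17 days = 2023-02-01.
Next gap: 21 days. 2023-02-01 + 21 days = 2023-02-22.
Next gap: 25 days. 2023-02-22 + 25 days = 2023-03-19.

2023-02-01, 2023-02-22, 2023-03-19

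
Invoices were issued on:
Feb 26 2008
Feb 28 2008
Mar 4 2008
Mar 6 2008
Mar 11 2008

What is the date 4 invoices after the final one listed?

Mar 25 2008

Gaps: 2, 5, 2, 5 days — not constant, but cyclic with period 2.
The events fall on every Tuesday and Thursday.
The following Thursday is Mar 13 2008.
The following Tuesday is Mar 18 2008.
Next Thursday: Mar 20 2008.
Next Tuesday: Mar 25 2008.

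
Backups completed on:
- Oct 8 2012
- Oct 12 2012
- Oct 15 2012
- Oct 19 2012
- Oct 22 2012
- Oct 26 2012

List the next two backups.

Gaps: 4, 3, 4, 3, 4 days — not constant, but cyclic with period 2.
The events fall on every Monday and Friday.
The following Monday is Oct 29 2012.
Next Friday: Nov 2 2012.

Oct 29 2012, Nov 2 2012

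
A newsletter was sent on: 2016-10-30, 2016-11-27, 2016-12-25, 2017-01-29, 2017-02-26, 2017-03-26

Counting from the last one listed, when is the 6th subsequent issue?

2017-09-24

Every date is a Sunday; gaps 28, 28, 35, 28, 28 days.
Each is the last Sunday of its month (at least one falls on the 29th or later, ruling out '4th Sunday').
April 2017 ends with Sunday 2017-04-30.
Last Sunday of May 2017: 2017-05-28.
Last Sunday of June 2017: 2017-06-25.
July 2017 ends with Sunday 2017-07-30.
August 2017 ends with Sunday 2017-08-27.
Last Sunday of September 2017: 2017-09-24.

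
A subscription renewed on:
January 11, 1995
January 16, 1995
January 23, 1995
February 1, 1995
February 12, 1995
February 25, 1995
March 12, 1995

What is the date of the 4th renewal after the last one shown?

The spacing grows by 2 each time: 5, 7, 9, 11, 13, 15 days.
Next gap: 17 days. March 12, 1995 + 17 days = March 29, 1995.
Next gap: 19 days. March 29, 1995 + 19 days = April 17, 1995.
Next gap: 21 days. April 17, 1995 + 21 days = May 8, 1995.
Next gap: 23 days. May 8, 1995 + 23 days = May 31, 1995.

May 31, 1995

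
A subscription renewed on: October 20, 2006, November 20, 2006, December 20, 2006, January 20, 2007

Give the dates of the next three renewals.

February 20, 2007; March 20, 2007; April 20, 2007

The day-of-month is always 20 (31, 30, 31 days between events).
So this recurs on the 20th of each month.
February 2007: February 20, 2007.
Next: March 2007 → March 20, 2007.
April 2007: April 20, 2007.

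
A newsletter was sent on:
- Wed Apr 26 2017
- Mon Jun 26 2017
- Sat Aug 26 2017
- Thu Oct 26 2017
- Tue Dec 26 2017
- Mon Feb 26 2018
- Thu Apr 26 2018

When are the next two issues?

Tue Jun 26 2018, Sun Aug 26 2018

Gaps: 61, 61, 61, 61, 62, 59 days — not constant. Every event is on the 26th of the month.
Pattern: the 26th of every 2 months.
Next: June 2018 → Tue Jun 26 2018.
Next: August 2018 → Sun Aug 26 2018.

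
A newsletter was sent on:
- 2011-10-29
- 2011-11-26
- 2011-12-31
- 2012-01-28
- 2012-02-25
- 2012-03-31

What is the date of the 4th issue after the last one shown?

These are Saturdays with 28, 35, 28, 28, 35-day gaps.
Each is the final Saturday of its month — 2011-10-29 is past the 28th, so '4th Saturday' doesn't fit.
April 2012 ends with Saturday 2012-04-28.
May 2012 ends with Saturday 2012-05-26.
June 2012 ends with Saturday 2012-06-30.
Last Saturday of July 2012: 2012-07-28.

2012-07-28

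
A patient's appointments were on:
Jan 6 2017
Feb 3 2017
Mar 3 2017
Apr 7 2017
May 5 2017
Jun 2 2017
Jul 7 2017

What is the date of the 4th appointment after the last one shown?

Nov 3 2017

All dates are Fridays, 28, 28, 35, 28, 28, 35 days apart.
Specifically, the 1st Friday of each month.
1st Friday of August 2017: Aug 4 2017.
1st Friday of September 2017: Sep 1 2017.
1st Friday of October 2017: Oct 6 2017.
November 2017 — 1st Friday is Nov 3 2017.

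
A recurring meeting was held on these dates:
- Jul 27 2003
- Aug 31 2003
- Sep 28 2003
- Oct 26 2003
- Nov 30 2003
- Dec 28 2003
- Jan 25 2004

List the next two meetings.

All Sundays; the gaps (35, 28, 28, 35, 28, 28) vary with month length.
This is the last Sunday of each month.
February 2004 ends with Sunday Feb 29 2004.
March 2004 ends with Sunday Mar 28 2004.

Feb 29 2004, Mar 28 2004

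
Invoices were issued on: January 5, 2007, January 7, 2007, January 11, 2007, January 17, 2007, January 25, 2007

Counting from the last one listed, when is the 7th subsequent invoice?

May 17, 2007

The spacing grows by 2 each time: 2, 4, 6, 8 days.
Next gap: 10 days. January 25, 2007 + 10 days = February 4, 2007.
Next gap: 12 days. February 4, 2007 + 12 days = February 16, 2007.
Next gap: 14 days. February 16, 2007 + 14 days = March 2, 2007.
Next gap: 16 days. March 2, 2007 + 16 days = March 18, 2007.
Next gap: 18 days. March 18, 2007 + 18 days = April 5, 2007.
Next gap: 20 days. April 5, 2007 + 20 days = April 25, 2007.
Next gap: 22 days. April 25, 2007 + 22 days = May 17, 2007.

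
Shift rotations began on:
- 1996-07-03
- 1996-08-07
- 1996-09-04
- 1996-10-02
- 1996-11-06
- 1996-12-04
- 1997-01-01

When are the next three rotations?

1997-02-05, 1997-03-05, 1997-04-02

These are Wednesdays at 28- or 35-day spacing (35, 28, 28, 35, 28, 28).
The pattern: 1st Wednesday of the month.
February 1997 — 1st Wednesday is 1997-02-05.
March 1997 — 1st Wednesday is 1997-03-05.
1st Wednesday of April 1997: 1997-04-02.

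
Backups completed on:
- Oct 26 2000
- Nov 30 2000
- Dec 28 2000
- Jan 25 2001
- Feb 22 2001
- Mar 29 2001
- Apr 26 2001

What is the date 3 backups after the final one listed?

All Thursdays; the gaps (35, 28, 28, 28, 35, 28) vary with month length.
This is the last Thursday of each month.
Last Thursday of May 2001: May 31 2001.
Last Thursday of June 2001: Jun 28 2001.
July 2001 ends with Thursday Jul 26 2001.

Jul 26 2001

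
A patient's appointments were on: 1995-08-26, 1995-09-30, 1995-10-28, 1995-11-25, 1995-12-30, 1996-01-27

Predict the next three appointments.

1996-02-24, 1996-03-30, 1996-04-27

Every date is a Saturday; gaps 35, 28, 28, 35, 28 days.
Each is the last Saturday of its month (at least one falls on the 29th or later, ruling out '4th Saturday').
February 1996 ends with Saturday 1996-02-24.
Last Saturday of March 1996: 1996-03-30.
April 1996 ends with Saturday 1996-04-27.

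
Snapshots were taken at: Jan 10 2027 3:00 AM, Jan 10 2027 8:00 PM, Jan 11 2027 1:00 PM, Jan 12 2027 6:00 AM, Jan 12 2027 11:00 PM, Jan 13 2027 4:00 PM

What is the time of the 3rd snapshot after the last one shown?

Jan 15 2027 7:00 PM

Gaps: 17, 17, 17, 17, 17 hours — each event is 17 hours after the previous one.
Jan 13 2027 4:00 PM + 17 h = Jan 14 2027 9:00 AM.
Jan 14 2027 9:00 AM + 17 h = Jan 15 2027 2:00 AM.
Jan 15 2027 2:00 AM + 17 h = Jan 15 2027 7:00 PM.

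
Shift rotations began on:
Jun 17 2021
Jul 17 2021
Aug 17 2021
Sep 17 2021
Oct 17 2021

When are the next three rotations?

Gaps: 30, 31, 31, 30 days — not constant. Every event is on the 17th of the month.
Pattern: the 17th of each month.
Next: November 2021 → Nov 17 2021.
December 2021: Dec 17 2021.
Next: January 2022 → Jan 17 2022.

Nov 17 2021, Dec 17 2021, Jan 17 2022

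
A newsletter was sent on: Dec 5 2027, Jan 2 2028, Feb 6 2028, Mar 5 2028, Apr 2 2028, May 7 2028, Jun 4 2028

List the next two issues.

All dates are Sundays, 28, 35, 28, 28, 35, 28 days apart.
Specifically, the 1st Sunday of each month.
July 2028 — 1st Sunday is Jul 2 2028.
1st Sunday of August 2028: Aug 6 2028.

Jul 2 2028, Aug 6 2028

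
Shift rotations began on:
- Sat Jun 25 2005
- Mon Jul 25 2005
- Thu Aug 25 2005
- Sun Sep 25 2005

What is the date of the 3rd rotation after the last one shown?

Each date is the 25th; the gaps (30, 31, 31) track the month lengths.
The rule is the 25th of each month.
October 2005: Tue Oct 25 2005.
Next: November 2005 → Fri Nov 25 2005.
December 2005: Sun Dec 25 2005.

Sun Dec 25 2005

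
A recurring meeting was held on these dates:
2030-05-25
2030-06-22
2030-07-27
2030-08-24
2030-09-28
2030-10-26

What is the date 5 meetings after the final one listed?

All dates are Saturdays, 28, 35, 28, 35, 28 days apart.
Specifically, the 4th Saturday of each month.
4th Saturday of November 2030: 2030-11-23.
December 2030 — 4th Saturday is 2030-12-28.
January 2031 — 4th Saturday is 2031-01-25.
4th Saturday of February 2031: 2031-02-22.
March 2031 — 4th Saturday is 2031-03-22.

2031-03-22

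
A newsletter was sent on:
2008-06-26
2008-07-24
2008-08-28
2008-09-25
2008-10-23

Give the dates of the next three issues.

2008-11-27, 2008-12-25, 2009-01-22

All dates are Thursdays, 28, 35, 28, 28 days apart.
Specifically, the 4th Thursday of each month.
4th Thursday of November 2008: 2008-11-27.
December 2008 — 4th Thursday is 2008-12-25.
4th Thursday of January 2009: 2009-01-22.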